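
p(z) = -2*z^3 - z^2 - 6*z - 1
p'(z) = -6*z^2 - 2*z - 6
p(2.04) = -34.38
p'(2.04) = -35.05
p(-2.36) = 33.88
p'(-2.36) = -34.70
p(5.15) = -331.60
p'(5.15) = -175.44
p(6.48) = -626.07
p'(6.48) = -270.90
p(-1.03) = 6.30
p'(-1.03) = -10.31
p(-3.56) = 97.92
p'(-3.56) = -74.92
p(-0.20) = 0.18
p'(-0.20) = -5.84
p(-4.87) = 235.51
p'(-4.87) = -138.56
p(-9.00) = 1430.00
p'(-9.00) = -474.00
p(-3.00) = 62.00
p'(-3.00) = -54.00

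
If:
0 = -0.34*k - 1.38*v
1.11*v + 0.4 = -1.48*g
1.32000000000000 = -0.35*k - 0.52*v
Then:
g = -1.37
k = -5.95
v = 1.47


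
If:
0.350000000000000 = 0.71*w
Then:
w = 0.49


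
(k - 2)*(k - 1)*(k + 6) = k^3 + 3*k^2 - 16*k + 12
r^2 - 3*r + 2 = (r - 2)*(r - 1)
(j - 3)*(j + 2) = j^2 - j - 6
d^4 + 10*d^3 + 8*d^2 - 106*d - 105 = (d - 3)*(d + 1)*(d + 5)*(d + 7)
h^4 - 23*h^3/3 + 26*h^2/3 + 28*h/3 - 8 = (h - 6)*(h - 2)*(h - 2/3)*(h + 1)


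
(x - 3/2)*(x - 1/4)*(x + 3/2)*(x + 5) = x^4 + 19*x^3/4 - 7*x^2/2 - 171*x/16 + 45/16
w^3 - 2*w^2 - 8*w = w*(w - 4)*(w + 2)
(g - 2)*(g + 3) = g^2 + g - 6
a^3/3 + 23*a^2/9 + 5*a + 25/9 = (a/3 + 1/3)*(a + 5/3)*(a + 5)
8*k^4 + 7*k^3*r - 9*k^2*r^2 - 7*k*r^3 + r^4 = (-8*k + r)*(-k + r)*(k + r)^2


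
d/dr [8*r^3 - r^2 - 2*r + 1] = 24*r^2 - 2*r - 2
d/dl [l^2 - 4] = 2*l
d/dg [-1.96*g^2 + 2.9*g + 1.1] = 2.9 - 3.92*g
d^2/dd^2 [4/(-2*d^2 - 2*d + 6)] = 4*(d^2 + d - (2*d + 1)^2 - 3)/(d^2 + d - 3)^3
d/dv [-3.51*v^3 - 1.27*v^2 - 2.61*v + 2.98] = -10.53*v^2 - 2.54*v - 2.61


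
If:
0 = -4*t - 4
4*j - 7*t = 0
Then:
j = -7/4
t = -1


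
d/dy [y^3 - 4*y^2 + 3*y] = 3*y^2 - 8*y + 3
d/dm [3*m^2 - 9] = 6*m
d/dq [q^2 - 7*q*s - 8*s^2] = 2*q - 7*s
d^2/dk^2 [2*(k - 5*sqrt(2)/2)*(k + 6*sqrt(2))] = 4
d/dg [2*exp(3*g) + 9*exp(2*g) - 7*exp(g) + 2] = (6*exp(2*g) + 18*exp(g) - 7)*exp(g)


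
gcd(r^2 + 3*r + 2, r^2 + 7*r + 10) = r + 2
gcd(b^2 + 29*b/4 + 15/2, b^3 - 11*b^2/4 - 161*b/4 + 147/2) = b + 6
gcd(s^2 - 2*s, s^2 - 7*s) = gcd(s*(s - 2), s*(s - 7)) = s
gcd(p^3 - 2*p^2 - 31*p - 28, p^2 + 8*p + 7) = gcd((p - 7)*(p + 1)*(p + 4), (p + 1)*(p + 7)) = p + 1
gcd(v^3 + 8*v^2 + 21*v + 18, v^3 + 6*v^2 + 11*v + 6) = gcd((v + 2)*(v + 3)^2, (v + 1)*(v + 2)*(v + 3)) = v^2 + 5*v + 6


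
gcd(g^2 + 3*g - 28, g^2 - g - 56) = g + 7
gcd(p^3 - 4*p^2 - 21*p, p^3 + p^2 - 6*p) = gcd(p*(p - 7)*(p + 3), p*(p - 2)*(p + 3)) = p^2 + 3*p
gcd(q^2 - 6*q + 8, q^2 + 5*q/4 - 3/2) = 1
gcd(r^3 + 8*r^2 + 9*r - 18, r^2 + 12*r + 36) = r + 6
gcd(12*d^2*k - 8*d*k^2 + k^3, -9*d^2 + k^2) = 1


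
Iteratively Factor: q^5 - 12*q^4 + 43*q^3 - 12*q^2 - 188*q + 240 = (q - 4)*(q^4 - 8*q^3 + 11*q^2 + 32*q - 60) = (q - 4)*(q + 2)*(q^3 - 10*q^2 + 31*q - 30) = (q - 5)*(q - 4)*(q + 2)*(q^2 - 5*q + 6) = (q - 5)*(q - 4)*(q - 2)*(q + 2)*(q - 3)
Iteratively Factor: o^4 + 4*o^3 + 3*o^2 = (o + 1)*(o^3 + 3*o^2) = o*(o + 1)*(o^2 + 3*o) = o^2*(o + 1)*(o + 3)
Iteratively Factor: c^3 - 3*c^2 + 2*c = (c - 1)*(c^2 - 2*c) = (c - 2)*(c - 1)*(c)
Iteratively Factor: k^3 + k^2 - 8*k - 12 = (k + 2)*(k^2 - k - 6) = (k + 2)^2*(k - 3)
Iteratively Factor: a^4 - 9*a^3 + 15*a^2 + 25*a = (a - 5)*(a^3 - 4*a^2 - 5*a) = (a - 5)*(a + 1)*(a^2 - 5*a) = (a - 5)^2*(a + 1)*(a)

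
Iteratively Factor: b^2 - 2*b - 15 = (b - 5)*(b + 3)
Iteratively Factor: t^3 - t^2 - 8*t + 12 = (t - 2)*(t^2 + t - 6) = (t - 2)^2*(t + 3)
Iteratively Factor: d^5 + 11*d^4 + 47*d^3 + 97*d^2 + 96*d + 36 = (d + 3)*(d^4 + 8*d^3 + 23*d^2 + 28*d + 12) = (d + 2)*(d + 3)*(d^3 + 6*d^2 + 11*d + 6) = (d + 2)^2*(d + 3)*(d^2 + 4*d + 3) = (d + 2)^2*(d + 3)^2*(d + 1)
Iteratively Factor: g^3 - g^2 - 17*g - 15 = (g + 3)*(g^2 - 4*g - 5) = (g + 1)*(g + 3)*(g - 5)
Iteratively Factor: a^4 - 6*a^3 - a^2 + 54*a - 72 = (a - 3)*(a^3 - 3*a^2 - 10*a + 24) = (a - 3)*(a + 3)*(a^2 - 6*a + 8) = (a - 3)*(a - 2)*(a + 3)*(a - 4)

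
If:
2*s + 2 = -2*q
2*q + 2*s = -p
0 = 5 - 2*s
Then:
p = 2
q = -7/2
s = 5/2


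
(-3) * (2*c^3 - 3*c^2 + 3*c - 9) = -6*c^3 + 9*c^2 - 9*c + 27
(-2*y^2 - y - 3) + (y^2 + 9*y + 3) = -y^2 + 8*y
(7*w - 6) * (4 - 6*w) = -42*w^2 + 64*w - 24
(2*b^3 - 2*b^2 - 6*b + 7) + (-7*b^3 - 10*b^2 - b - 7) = -5*b^3 - 12*b^2 - 7*b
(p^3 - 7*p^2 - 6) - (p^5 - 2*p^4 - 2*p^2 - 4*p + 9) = -p^5 + 2*p^4 + p^3 - 5*p^2 + 4*p - 15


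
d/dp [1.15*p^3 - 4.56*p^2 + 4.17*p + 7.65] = 3.45*p^2 - 9.12*p + 4.17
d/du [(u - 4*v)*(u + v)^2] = (u + v)*(3*u - 7*v)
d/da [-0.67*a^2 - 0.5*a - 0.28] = -1.34*a - 0.5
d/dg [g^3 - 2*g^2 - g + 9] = 3*g^2 - 4*g - 1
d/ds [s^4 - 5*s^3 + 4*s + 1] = 4*s^3 - 15*s^2 + 4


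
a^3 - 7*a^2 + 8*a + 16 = (a - 4)^2*(a + 1)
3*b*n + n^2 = n*(3*b + n)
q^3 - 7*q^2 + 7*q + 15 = (q - 5)*(q - 3)*(q + 1)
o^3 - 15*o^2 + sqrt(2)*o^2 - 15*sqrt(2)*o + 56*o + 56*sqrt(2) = (o - 8)*(o - 7)*(o + sqrt(2))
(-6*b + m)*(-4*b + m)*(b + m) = 24*b^3 + 14*b^2*m - 9*b*m^2 + m^3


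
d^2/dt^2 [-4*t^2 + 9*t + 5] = -8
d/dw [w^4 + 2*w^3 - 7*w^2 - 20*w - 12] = 4*w^3 + 6*w^2 - 14*w - 20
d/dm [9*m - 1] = 9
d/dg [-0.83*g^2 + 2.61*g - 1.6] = 2.61 - 1.66*g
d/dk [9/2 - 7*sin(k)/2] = -7*cos(k)/2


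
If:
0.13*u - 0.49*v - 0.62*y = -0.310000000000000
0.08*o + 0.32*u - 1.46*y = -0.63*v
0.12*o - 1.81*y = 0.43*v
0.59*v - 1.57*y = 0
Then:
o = 2.71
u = -0.75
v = 0.29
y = 0.11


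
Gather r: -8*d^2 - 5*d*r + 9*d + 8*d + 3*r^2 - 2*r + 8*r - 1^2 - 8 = -8*d^2 + 17*d + 3*r^2 + r*(6 - 5*d) - 9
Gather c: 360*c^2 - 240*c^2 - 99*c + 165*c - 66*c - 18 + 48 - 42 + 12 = 120*c^2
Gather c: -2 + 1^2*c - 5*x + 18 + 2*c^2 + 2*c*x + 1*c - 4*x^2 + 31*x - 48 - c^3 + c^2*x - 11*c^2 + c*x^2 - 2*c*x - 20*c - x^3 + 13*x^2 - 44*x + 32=-c^3 + c^2*(x - 9) + c*(x^2 - 18) - x^3 + 9*x^2 - 18*x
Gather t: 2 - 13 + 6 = -5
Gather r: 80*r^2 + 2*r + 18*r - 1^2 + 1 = 80*r^2 + 20*r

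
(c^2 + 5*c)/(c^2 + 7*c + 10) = c/(c + 2)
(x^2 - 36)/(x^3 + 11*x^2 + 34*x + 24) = (x - 6)/(x^2 + 5*x + 4)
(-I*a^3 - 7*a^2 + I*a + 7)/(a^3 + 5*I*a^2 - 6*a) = (-I*a^3 - 7*a^2 + I*a + 7)/(a*(a^2 + 5*I*a - 6))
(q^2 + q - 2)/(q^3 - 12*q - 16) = (q - 1)/(q^2 - 2*q - 8)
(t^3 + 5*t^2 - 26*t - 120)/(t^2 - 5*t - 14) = (-t^3 - 5*t^2 + 26*t + 120)/(-t^2 + 5*t + 14)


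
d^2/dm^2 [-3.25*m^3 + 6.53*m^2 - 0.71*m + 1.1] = 13.06 - 19.5*m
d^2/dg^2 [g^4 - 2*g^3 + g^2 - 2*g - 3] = 12*g^2 - 12*g + 2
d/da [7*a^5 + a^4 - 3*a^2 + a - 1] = 35*a^4 + 4*a^3 - 6*a + 1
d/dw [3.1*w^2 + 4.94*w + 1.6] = 6.2*w + 4.94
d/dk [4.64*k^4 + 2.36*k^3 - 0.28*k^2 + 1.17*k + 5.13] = 18.56*k^3 + 7.08*k^2 - 0.56*k + 1.17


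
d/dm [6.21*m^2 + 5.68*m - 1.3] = 12.42*m + 5.68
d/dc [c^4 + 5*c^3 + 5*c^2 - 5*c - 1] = 4*c^3 + 15*c^2 + 10*c - 5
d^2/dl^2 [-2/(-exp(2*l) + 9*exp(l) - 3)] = 2*((9 - 4*exp(l))*(exp(2*l) - 9*exp(l) + 3) + 2*(2*exp(l) - 9)^2*exp(l))*exp(l)/(exp(2*l) - 9*exp(l) + 3)^3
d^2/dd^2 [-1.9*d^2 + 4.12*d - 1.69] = -3.80000000000000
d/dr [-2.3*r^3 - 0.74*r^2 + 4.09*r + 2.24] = -6.9*r^2 - 1.48*r + 4.09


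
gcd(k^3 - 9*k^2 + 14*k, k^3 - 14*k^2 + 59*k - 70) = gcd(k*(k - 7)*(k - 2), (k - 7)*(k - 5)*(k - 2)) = k^2 - 9*k + 14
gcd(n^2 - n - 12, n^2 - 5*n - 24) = n + 3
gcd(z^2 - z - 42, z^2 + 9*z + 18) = z + 6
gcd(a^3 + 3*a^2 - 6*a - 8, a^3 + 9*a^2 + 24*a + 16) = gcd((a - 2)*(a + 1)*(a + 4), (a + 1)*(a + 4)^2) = a^2 + 5*a + 4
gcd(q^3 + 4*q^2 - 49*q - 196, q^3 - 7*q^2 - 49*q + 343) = q^2 - 49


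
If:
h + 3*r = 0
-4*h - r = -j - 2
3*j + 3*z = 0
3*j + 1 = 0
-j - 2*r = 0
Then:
No Solution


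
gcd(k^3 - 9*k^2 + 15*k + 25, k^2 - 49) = 1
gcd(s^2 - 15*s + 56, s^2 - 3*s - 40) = s - 8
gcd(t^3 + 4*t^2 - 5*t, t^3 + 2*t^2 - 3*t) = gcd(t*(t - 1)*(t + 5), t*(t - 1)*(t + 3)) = t^2 - t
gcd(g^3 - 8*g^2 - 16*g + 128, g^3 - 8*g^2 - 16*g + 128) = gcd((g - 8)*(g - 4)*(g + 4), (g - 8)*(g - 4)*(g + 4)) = g^3 - 8*g^2 - 16*g + 128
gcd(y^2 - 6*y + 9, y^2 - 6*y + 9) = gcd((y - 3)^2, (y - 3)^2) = y^2 - 6*y + 9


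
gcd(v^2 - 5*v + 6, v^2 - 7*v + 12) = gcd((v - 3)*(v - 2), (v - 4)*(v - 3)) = v - 3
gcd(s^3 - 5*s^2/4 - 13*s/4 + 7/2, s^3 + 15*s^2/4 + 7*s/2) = s + 7/4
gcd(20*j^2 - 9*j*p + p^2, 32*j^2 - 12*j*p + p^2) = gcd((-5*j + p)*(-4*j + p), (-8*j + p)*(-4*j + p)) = -4*j + p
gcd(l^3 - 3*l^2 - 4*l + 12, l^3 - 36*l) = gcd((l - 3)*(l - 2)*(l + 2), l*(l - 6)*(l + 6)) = 1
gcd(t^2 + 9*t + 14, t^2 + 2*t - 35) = t + 7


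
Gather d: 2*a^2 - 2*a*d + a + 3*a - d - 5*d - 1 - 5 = 2*a^2 + 4*a + d*(-2*a - 6) - 6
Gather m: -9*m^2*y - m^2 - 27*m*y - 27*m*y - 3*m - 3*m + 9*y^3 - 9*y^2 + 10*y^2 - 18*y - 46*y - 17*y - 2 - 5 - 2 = m^2*(-9*y - 1) + m*(-54*y - 6) + 9*y^3 + y^2 - 81*y - 9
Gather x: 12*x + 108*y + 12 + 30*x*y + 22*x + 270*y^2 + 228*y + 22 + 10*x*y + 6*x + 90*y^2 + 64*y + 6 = x*(40*y + 40) + 360*y^2 + 400*y + 40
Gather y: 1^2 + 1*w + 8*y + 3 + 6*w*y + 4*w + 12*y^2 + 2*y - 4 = 5*w + 12*y^2 + y*(6*w + 10)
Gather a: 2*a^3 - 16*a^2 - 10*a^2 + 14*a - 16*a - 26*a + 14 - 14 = 2*a^3 - 26*a^2 - 28*a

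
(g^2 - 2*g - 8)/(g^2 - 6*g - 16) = (g - 4)/(g - 8)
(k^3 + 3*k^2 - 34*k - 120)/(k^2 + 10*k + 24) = (k^2 - k - 30)/(k + 6)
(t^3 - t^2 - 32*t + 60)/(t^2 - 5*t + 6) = (t^2 + t - 30)/(t - 3)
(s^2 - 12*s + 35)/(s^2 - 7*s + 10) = (s - 7)/(s - 2)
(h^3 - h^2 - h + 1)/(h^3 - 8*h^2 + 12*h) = (h^3 - h^2 - h + 1)/(h*(h^2 - 8*h + 12))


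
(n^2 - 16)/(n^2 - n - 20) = (n - 4)/(n - 5)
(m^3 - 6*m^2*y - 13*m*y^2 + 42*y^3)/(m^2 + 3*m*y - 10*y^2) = (m^2 - 4*m*y - 21*y^2)/(m + 5*y)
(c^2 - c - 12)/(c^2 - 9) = (c - 4)/(c - 3)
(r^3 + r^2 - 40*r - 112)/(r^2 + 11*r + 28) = (r^2 - 3*r - 28)/(r + 7)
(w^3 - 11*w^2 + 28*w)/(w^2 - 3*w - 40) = w*(-w^2 + 11*w - 28)/(-w^2 + 3*w + 40)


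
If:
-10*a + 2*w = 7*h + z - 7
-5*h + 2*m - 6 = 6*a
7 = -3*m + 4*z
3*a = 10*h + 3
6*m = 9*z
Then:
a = -31/5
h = -54/25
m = -21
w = -2453/50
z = -14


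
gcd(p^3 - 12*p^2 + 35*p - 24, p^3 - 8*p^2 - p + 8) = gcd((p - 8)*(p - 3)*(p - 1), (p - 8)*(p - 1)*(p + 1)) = p^2 - 9*p + 8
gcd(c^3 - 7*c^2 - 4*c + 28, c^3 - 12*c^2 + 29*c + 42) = c - 7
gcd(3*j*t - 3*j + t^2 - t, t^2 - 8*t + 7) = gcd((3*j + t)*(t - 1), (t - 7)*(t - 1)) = t - 1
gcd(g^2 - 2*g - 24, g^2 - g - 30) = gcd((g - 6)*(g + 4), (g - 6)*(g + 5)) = g - 6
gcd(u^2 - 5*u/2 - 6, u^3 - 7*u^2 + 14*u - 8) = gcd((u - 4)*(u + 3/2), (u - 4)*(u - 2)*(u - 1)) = u - 4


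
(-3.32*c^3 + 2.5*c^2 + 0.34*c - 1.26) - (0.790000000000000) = -3.32*c^3 + 2.5*c^2 + 0.34*c - 2.05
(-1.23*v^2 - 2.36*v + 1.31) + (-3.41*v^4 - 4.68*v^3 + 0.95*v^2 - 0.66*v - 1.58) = -3.41*v^4 - 4.68*v^3 - 0.28*v^2 - 3.02*v - 0.27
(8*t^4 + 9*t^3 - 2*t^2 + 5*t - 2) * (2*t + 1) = 16*t^5 + 26*t^4 + 5*t^3 + 8*t^2 + t - 2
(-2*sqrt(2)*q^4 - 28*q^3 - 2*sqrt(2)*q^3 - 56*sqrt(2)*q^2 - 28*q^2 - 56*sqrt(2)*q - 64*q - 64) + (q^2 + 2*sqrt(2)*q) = -2*sqrt(2)*q^4 - 28*q^3 - 2*sqrt(2)*q^3 - 56*sqrt(2)*q^2 - 27*q^2 - 54*sqrt(2)*q - 64*q - 64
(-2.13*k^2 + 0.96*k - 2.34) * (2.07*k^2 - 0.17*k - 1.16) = -4.4091*k^4 + 2.3493*k^3 - 2.5362*k^2 - 0.7158*k + 2.7144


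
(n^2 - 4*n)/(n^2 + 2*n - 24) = n/(n + 6)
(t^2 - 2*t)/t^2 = (t - 2)/t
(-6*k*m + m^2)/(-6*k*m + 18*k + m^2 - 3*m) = m/(m - 3)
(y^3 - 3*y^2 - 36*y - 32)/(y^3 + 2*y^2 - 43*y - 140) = (y^2 - 7*y - 8)/(y^2 - 2*y - 35)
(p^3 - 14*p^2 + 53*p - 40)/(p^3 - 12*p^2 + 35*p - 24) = (p - 5)/(p - 3)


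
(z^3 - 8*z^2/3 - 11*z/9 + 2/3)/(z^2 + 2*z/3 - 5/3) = (9*z^3 - 24*z^2 - 11*z + 6)/(3*(3*z^2 + 2*z - 5))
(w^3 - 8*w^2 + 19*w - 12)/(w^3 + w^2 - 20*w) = (w^2 - 4*w + 3)/(w*(w + 5))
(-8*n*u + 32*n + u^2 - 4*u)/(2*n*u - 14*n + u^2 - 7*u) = (-8*n*u + 32*n + u^2 - 4*u)/(2*n*u - 14*n + u^2 - 7*u)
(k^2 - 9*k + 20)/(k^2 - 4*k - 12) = (-k^2 + 9*k - 20)/(-k^2 + 4*k + 12)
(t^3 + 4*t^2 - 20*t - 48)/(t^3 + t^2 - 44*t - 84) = (t - 4)/(t - 7)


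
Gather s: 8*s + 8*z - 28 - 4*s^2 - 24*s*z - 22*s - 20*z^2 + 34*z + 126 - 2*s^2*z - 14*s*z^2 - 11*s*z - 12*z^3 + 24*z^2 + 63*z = s^2*(-2*z - 4) + s*(-14*z^2 - 35*z - 14) - 12*z^3 + 4*z^2 + 105*z + 98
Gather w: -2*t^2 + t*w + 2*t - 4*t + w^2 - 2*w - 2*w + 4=-2*t^2 - 2*t + w^2 + w*(t - 4) + 4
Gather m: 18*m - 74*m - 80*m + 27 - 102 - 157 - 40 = -136*m - 272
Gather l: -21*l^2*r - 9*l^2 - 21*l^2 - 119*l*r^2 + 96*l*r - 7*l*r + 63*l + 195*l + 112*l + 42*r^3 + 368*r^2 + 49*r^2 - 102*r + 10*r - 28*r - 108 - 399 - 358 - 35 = l^2*(-21*r - 30) + l*(-119*r^2 + 89*r + 370) + 42*r^3 + 417*r^2 - 120*r - 900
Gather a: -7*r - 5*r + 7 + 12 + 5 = 24 - 12*r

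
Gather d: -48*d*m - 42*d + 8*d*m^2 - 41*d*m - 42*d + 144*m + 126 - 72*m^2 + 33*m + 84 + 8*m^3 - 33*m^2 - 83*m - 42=d*(8*m^2 - 89*m - 84) + 8*m^3 - 105*m^2 + 94*m + 168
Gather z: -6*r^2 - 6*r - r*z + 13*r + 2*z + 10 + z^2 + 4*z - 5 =-6*r^2 + 7*r + z^2 + z*(6 - r) + 5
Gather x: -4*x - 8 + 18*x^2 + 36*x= 18*x^2 + 32*x - 8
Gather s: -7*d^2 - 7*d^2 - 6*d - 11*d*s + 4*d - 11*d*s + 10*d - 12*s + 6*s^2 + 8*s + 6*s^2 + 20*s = -14*d^2 + 8*d + 12*s^2 + s*(16 - 22*d)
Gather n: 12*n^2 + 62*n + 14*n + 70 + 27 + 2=12*n^2 + 76*n + 99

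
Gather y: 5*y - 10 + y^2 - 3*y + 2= y^2 + 2*y - 8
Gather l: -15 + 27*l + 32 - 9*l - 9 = 18*l + 8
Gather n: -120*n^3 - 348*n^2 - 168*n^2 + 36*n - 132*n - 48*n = -120*n^3 - 516*n^2 - 144*n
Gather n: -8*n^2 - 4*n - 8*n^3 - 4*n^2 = -8*n^3 - 12*n^2 - 4*n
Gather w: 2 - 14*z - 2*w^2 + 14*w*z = -2*w^2 + 14*w*z - 14*z + 2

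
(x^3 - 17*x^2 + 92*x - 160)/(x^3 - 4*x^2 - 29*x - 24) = (x^2 - 9*x + 20)/(x^2 + 4*x + 3)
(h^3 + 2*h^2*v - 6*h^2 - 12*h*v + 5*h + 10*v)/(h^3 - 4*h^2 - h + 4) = (h^2 + 2*h*v - 5*h - 10*v)/(h^2 - 3*h - 4)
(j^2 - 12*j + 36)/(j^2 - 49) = (j^2 - 12*j + 36)/(j^2 - 49)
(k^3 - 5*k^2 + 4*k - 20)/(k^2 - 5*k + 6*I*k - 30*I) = (k^2 + 4)/(k + 6*I)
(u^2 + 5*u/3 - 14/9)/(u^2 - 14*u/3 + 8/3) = (u + 7/3)/(u - 4)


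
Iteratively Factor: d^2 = (d)*(d)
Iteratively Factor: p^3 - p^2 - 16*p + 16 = (p - 4)*(p^2 + 3*p - 4) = (p - 4)*(p - 1)*(p + 4)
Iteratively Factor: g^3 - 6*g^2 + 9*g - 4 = (g - 1)*(g^2 - 5*g + 4) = (g - 1)^2*(g - 4)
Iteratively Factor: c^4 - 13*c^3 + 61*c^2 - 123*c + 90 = (c - 2)*(c^3 - 11*c^2 + 39*c - 45) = (c - 5)*(c - 2)*(c^2 - 6*c + 9) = (c - 5)*(c - 3)*(c - 2)*(c - 3)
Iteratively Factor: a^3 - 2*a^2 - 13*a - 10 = (a - 5)*(a^2 + 3*a + 2) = (a - 5)*(a + 1)*(a + 2)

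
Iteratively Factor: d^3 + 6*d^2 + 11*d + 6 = (d + 3)*(d^2 + 3*d + 2) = (d + 2)*(d + 3)*(d + 1)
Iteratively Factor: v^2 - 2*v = (v)*(v - 2)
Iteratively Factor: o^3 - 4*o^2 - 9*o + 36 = (o - 3)*(o^2 - o - 12) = (o - 3)*(o + 3)*(o - 4)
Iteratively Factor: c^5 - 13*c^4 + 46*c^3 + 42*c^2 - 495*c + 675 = (c - 3)*(c^4 - 10*c^3 + 16*c^2 + 90*c - 225) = (c - 5)*(c - 3)*(c^3 - 5*c^2 - 9*c + 45) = (c - 5)*(c - 3)*(c + 3)*(c^2 - 8*c + 15) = (c - 5)*(c - 3)^2*(c + 3)*(c - 5)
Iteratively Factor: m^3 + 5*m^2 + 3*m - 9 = (m - 1)*(m^2 + 6*m + 9) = (m - 1)*(m + 3)*(m + 3)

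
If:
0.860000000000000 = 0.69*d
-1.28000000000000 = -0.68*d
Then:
No Solution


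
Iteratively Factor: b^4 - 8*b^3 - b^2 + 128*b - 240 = (b - 3)*(b^3 - 5*b^2 - 16*b + 80) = (b - 3)*(b + 4)*(b^2 - 9*b + 20) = (b - 4)*(b - 3)*(b + 4)*(b - 5)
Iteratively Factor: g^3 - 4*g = (g)*(g^2 - 4) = g*(g + 2)*(g - 2)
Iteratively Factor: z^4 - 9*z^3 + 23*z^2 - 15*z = (z - 3)*(z^3 - 6*z^2 + 5*z) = (z - 5)*(z - 3)*(z^2 - z) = (z - 5)*(z - 3)*(z - 1)*(z)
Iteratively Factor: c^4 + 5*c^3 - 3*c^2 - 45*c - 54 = (c + 2)*(c^3 + 3*c^2 - 9*c - 27) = (c - 3)*(c + 2)*(c^2 + 6*c + 9) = (c - 3)*(c + 2)*(c + 3)*(c + 3)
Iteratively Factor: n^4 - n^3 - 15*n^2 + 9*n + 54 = (n - 3)*(n^3 + 2*n^2 - 9*n - 18) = (n - 3)*(n + 3)*(n^2 - n - 6) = (n - 3)^2*(n + 3)*(n + 2)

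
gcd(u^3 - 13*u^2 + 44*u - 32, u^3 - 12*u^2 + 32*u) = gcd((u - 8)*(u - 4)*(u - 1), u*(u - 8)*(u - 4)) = u^2 - 12*u + 32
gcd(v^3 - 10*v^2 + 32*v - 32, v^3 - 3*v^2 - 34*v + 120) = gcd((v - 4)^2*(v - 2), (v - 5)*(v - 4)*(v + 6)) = v - 4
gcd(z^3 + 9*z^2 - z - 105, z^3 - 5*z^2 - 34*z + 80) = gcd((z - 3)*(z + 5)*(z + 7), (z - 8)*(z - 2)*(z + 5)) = z + 5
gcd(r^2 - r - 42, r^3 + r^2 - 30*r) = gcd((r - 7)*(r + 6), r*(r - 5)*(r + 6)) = r + 6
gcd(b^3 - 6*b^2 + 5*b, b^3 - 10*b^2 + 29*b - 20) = b^2 - 6*b + 5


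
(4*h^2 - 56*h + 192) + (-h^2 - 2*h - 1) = 3*h^2 - 58*h + 191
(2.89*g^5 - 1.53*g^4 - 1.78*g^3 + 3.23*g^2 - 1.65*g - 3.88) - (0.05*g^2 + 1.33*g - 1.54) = 2.89*g^5 - 1.53*g^4 - 1.78*g^3 + 3.18*g^2 - 2.98*g - 2.34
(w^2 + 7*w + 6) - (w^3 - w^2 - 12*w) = -w^3 + 2*w^2 + 19*w + 6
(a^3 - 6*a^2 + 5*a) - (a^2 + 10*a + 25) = a^3 - 7*a^2 - 5*a - 25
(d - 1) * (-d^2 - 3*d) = -d^3 - 2*d^2 + 3*d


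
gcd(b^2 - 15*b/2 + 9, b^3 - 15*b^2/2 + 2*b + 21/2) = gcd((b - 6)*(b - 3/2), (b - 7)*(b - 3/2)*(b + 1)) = b - 3/2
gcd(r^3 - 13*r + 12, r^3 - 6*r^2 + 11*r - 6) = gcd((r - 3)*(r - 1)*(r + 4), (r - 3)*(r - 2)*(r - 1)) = r^2 - 4*r + 3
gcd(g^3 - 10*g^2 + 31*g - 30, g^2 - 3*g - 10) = g - 5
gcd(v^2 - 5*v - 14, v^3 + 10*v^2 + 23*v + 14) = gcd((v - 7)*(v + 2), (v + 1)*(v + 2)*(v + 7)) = v + 2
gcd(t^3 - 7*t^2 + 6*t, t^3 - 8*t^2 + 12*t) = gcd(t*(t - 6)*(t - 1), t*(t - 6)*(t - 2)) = t^2 - 6*t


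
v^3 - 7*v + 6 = (v - 2)*(v - 1)*(v + 3)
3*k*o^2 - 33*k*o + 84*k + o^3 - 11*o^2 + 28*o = (3*k + o)*(o - 7)*(o - 4)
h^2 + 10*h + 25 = (h + 5)^2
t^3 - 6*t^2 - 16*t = t*(t - 8)*(t + 2)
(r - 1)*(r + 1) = r^2 - 1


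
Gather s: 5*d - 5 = 5*d - 5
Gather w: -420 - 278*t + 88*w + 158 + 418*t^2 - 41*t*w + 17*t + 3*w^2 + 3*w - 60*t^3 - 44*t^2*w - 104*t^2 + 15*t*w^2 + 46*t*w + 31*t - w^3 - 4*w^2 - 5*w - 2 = -60*t^3 + 314*t^2 - 230*t - w^3 + w^2*(15*t - 1) + w*(-44*t^2 + 5*t + 86) - 264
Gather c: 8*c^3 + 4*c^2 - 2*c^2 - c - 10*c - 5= 8*c^3 + 2*c^2 - 11*c - 5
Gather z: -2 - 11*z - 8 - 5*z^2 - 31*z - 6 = -5*z^2 - 42*z - 16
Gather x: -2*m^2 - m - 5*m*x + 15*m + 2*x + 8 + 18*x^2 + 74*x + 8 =-2*m^2 + 14*m + 18*x^2 + x*(76 - 5*m) + 16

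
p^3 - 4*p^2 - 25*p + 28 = (p - 7)*(p - 1)*(p + 4)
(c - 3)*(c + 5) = c^2 + 2*c - 15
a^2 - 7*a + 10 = (a - 5)*(a - 2)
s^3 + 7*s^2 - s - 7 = (s - 1)*(s + 1)*(s + 7)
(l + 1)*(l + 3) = l^2 + 4*l + 3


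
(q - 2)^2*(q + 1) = q^3 - 3*q^2 + 4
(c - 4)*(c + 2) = c^2 - 2*c - 8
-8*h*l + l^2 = l*(-8*h + l)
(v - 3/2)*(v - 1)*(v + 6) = v^3 + 7*v^2/2 - 27*v/2 + 9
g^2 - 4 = (g - 2)*(g + 2)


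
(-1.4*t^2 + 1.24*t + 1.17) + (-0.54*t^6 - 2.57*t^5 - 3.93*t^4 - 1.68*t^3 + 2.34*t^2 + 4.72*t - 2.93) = -0.54*t^6 - 2.57*t^5 - 3.93*t^4 - 1.68*t^3 + 0.94*t^2 + 5.96*t - 1.76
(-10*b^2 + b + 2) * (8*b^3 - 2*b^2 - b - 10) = -80*b^5 + 28*b^4 + 24*b^3 + 95*b^2 - 12*b - 20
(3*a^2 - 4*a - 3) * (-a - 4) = -3*a^3 - 8*a^2 + 19*a + 12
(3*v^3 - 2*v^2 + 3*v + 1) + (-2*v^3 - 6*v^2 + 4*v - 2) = v^3 - 8*v^2 + 7*v - 1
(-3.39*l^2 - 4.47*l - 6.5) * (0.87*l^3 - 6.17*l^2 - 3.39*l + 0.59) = -2.9493*l^5 + 17.0274*l^4 + 33.417*l^3 + 53.2582*l^2 + 19.3977*l - 3.835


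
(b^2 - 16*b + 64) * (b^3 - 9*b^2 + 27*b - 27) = b^5 - 25*b^4 + 235*b^3 - 1035*b^2 + 2160*b - 1728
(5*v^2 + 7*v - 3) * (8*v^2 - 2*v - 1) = 40*v^4 + 46*v^3 - 43*v^2 - v + 3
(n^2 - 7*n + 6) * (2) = 2*n^2 - 14*n + 12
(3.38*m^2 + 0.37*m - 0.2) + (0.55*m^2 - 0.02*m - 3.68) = 3.93*m^2 + 0.35*m - 3.88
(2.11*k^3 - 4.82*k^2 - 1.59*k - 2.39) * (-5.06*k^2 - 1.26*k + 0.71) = -10.6766*k^5 + 21.7306*k^4 + 15.6167*k^3 + 10.6746*k^2 + 1.8825*k - 1.6969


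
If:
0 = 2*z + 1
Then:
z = -1/2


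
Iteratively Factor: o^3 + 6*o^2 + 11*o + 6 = (o + 1)*(o^2 + 5*o + 6) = (o + 1)*(o + 3)*(o + 2)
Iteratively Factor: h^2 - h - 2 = (h - 2)*(h + 1)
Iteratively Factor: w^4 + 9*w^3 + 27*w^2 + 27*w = (w + 3)*(w^3 + 6*w^2 + 9*w) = (w + 3)^2*(w^2 + 3*w) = (w + 3)^3*(w)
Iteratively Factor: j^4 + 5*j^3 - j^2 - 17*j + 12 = (j - 1)*(j^3 + 6*j^2 + 5*j - 12) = (j - 1)^2*(j^2 + 7*j + 12) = (j - 1)^2*(j + 4)*(j + 3)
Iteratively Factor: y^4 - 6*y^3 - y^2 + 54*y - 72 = (y - 4)*(y^3 - 2*y^2 - 9*y + 18) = (y - 4)*(y - 2)*(y^2 - 9) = (y - 4)*(y - 2)*(y + 3)*(y - 3)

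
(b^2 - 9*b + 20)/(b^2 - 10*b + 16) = (b^2 - 9*b + 20)/(b^2 - 10*b + 16)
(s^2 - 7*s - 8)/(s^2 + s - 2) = (s^2 - 7*s - 8)/(s^2 + s - 2)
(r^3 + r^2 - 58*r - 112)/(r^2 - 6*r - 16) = r + 7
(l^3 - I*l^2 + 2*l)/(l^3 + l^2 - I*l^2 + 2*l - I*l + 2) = l/(l + 1)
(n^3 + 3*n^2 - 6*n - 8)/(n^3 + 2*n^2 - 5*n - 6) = (n + 4)/(n + 3)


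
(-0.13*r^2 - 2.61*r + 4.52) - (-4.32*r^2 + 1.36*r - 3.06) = 4.19*r^2 - 3.97*r + 7.58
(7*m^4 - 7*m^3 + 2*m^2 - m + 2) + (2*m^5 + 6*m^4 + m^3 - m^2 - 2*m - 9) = 2*m^5 + 13*m^4 - 6*m^3 + m^2 - 3*m - 7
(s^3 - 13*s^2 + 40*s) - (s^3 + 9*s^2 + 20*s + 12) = -22*s^2 + 20*s - 12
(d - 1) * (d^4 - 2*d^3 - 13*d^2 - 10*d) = d^5 - 3*d^4 - 11*d^3 + 3*d^2 + 10*d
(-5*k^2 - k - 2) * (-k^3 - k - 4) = 5*k^5 + k^4 + 7*k^3 + 21*k^2 + 6*k + 8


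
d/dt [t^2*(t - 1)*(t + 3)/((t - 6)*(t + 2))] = 2*t*(t^4 - 5*t^3 - 32*t^2 - 30*t + 36)/(t^4 - 8*t^3 - 8*t^2 + 96*t + 144)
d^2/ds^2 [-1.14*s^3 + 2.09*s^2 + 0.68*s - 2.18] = 4.18 - 6.84*s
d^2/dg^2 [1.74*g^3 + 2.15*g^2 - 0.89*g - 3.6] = 10.44*g + 4.3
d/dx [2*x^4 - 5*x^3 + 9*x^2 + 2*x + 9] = 8*x^3 - 15*x^2 + 18*x + 2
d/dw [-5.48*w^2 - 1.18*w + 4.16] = -10.96*w - 1.18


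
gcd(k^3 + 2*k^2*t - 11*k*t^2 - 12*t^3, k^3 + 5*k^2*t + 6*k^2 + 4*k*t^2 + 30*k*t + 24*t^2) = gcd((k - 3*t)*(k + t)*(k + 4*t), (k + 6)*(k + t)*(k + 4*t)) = k^2 + 5*k*t + 4*t^2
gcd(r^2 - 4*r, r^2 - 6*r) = r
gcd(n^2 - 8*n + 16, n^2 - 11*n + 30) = 1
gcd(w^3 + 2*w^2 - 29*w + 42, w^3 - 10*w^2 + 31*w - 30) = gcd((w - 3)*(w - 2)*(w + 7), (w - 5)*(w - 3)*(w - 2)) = w^2 - 5*w + 6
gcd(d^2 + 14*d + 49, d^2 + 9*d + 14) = d + 7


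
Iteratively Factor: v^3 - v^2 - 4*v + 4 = (v - 2)*(v^2 + v - 2) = (v - 2)*(v + 2)*(v - 1)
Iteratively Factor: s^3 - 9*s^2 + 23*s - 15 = (s - 5)*(s^2 - 4*s + 3) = (s - 5)*(s - 1)*(s - 3)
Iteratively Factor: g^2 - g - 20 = (g + 4)*(g - 5)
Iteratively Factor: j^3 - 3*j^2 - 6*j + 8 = (j + 2)*(j^2 - 5*j + 4) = (j - 1)*(j + 2)*(j - 4)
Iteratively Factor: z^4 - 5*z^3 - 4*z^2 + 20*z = (z + 2)*(z^3 - 7*z^2 + 10*z) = (z - 2)*(z + 2)*(z^2 - 5*z) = (z - 5)*(z - 2)*(z + 2)*(z)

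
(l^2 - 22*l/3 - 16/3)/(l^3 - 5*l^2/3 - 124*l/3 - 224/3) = (3*l + 2)/(3*l^2 + 19*l + 28)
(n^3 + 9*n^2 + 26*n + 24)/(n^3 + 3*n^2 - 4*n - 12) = (n + 4)/(n - 2)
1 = 1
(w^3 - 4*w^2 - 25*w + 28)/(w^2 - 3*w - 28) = w - 1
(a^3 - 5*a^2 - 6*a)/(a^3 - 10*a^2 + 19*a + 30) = a/(a - 5)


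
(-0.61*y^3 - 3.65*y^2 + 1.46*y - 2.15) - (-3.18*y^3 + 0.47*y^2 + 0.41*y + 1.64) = 2.57*y^3 - 4.12*y^2 + 1.05*y - 3.79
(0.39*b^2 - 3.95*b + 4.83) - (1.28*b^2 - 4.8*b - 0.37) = -0.89*b^2 + 0.85*b + 5.2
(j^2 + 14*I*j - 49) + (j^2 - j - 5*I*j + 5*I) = 2*j^2 - j + 9*I*j - 49 + 5*I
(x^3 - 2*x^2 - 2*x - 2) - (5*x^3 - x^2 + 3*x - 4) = -4*x^3 - x^2 - 5*x + 2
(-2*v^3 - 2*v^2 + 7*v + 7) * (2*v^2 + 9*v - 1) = -4*v^5 - 22*v^4 - 2*v^3 + 79*v^2 + 56*v - 7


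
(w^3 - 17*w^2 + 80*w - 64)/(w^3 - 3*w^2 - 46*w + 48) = (w - 8)/(w + 6)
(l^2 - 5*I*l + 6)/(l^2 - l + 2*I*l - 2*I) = (l^2 - 5*I*l + 6)/(l^2 - l + 2*I*l - 2*I)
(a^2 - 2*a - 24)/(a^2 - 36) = (a + 4)/(a + 6)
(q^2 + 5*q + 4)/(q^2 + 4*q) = (q + 1)/q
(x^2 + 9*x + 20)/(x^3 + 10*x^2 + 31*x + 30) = (x + 4)/(x^2 + 5*x + 6)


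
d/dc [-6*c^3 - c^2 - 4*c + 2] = -18*c^2 - 2*c - 4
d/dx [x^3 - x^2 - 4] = x*(3*x - 2)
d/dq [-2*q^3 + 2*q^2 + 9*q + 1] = -6*q^2 + 4*q + 9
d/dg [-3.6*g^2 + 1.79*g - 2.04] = 1.79 - 7.2*g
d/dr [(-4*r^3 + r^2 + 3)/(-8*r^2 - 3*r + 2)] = (32*r^4 + 24*r^3 - 27*r^2 + 52*r + 9)/(64*r^4 + 48*r^3 - 23*r^2 - 12*r + 4)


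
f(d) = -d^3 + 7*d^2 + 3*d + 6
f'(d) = -3*d^2 + 14*d + 3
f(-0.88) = 9.46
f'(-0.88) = -11.64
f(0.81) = 12.49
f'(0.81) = 12.37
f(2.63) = 44.12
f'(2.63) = 19.07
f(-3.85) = 155.27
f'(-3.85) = -95.37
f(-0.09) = 5.79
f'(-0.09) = 1.72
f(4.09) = 66.95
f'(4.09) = 10.08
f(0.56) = 9.70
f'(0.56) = 9.90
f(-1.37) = 17.60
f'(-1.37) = -21.81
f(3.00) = 51.00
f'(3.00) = 18.00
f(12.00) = -678.00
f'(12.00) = -261.00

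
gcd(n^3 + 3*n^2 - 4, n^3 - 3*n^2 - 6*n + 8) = n^2 + n - 2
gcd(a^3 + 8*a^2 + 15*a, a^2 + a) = a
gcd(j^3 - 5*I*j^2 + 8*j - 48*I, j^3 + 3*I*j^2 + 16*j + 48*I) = j^2 - I*j + 12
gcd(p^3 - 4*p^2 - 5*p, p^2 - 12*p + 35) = p - 5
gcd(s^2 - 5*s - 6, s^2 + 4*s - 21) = 1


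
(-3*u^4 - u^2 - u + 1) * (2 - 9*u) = 27*u^5 - 6*u^4 + 9*u^3 + 7*u^2 - 11*u + 2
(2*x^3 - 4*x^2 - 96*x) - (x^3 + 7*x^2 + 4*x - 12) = x^3 - 11*x^2 - 100*x + 12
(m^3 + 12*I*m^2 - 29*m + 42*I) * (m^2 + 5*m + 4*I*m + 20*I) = m^5 + 5*m^4 + 16*I*m^4 - 77*m^3 + 80*I*m^3 - 385*m^2 - 74*I*m^2 - 168*m - 370*I*m - 840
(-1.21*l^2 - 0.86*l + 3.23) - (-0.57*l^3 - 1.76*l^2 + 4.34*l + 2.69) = 0.57*l^3 + 0.55*l^2 - 5.2*l + 0.54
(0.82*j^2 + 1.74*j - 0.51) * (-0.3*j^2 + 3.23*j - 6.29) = -0.246*j^4 + 2.1266*j^3 + 0.615399999999999*j^2 - 12.5919*j + 3.2079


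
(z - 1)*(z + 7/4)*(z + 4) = z^3 + 19*z^2/4 + 5*z/4 - 7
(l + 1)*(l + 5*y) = l^2 + 5*l*y + l + 5*y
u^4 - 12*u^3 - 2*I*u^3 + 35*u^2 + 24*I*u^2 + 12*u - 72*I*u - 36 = (u - 6)^2*(u - I)^2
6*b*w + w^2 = w*(6*b + w)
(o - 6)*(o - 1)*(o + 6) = o^3 - o^2 - 36*o + 36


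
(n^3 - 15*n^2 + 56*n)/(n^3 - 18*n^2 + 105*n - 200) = n*(n - 7)/(n^2 - 10*n + 25)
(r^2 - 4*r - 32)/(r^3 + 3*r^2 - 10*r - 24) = (r - 8)/(r^2 - r - 6)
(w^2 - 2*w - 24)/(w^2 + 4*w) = (w - 6)/w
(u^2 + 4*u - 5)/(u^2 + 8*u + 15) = (u - 1)/(u + 3)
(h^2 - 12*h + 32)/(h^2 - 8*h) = (h - 4)/h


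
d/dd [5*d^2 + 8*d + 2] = 10*d + 8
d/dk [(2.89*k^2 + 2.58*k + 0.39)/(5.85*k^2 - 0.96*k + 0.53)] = (-17.8674*k^2 - 1.4996*k + 1.7418)/(34.2225*k^4 - 11.232*k^3 + 7.1226*k^2 - 1.0176*k + 0.2809)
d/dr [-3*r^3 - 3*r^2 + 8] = 3*r*(-3*r - 2)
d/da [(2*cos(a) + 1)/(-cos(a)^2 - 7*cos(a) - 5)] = (-2*cos(a) - cos(2*a) + 2)*sin(a)/(cos(a)^2 + 7*cos(a) + 5)^2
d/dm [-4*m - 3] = -4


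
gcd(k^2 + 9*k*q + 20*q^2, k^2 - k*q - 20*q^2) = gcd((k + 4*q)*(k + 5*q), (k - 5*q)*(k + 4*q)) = k + 4*q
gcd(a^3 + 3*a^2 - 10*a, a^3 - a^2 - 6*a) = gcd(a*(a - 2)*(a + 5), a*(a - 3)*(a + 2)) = a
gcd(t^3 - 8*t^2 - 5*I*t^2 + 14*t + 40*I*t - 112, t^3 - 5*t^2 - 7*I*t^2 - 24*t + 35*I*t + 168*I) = t^2 + t*(-8 - 7*I) + 56*I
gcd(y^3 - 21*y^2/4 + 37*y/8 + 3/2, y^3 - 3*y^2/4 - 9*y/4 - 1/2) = y + 1/4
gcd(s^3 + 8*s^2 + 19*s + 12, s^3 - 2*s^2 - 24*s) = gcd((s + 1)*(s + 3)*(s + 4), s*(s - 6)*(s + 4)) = s + 4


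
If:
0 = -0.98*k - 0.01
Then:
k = -0.01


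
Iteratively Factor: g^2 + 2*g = (g)*(g + 2)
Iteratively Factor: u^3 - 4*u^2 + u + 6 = (u - 2)*(u^2 - 2*u - 3) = (u - 2)*(u + 1)*(u - 3)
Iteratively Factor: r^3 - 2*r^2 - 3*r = (r + 1)*(r^2 - 3*r) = r*(r + 1)*(r - 3)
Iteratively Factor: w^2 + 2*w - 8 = (w - 2)*(w + 4)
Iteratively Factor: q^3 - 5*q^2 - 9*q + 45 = (q - 5)*(q^2 - 9) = (q - 5)*(q - 3)*(q + 3)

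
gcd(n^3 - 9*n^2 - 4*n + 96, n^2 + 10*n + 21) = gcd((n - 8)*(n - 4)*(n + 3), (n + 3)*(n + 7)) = n + 3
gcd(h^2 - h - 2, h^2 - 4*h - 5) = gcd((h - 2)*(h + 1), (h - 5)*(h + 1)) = h + 1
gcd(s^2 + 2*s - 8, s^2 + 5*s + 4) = s + 4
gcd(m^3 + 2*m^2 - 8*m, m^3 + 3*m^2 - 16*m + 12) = m - 2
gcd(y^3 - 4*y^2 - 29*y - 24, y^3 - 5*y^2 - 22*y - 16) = y^2 - 7*y - 8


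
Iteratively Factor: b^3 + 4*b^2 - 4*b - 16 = (b + 2)*(b^2 + 2*b - 8) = (b - 2)*(b + 2)*(b + 4)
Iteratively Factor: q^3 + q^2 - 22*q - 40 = (q - 5)*(q^2 + 6*q + 8) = (q - 5)*(q + 4)*(q + 2)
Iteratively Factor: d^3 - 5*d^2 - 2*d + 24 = (d + 2)*(d^2 - 7*d + 12) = (d - 4)*(d + 2)*(d - 3)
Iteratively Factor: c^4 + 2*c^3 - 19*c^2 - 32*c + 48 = (c + 4)*(c^3 - 2*c^2 - 11*c + 12) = (c - 1)*(c + 4)*(c^2 - c - 12) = (c - 4)*(c - 1)*(c + 4)*(c + 3)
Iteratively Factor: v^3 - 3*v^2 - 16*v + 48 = (v - 3)*(v^2 - 16) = (v - 3)*(v + 4)*(v - 4)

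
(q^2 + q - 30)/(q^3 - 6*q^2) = (q^2 + q - 30)/(q^2*(q - 6))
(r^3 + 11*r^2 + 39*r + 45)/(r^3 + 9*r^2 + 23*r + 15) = (r + 3)/(r + 1)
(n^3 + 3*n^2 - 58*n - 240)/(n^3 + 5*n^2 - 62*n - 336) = (n + 5)/(n + 7)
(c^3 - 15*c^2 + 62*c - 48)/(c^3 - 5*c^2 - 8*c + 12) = (c - 8)/(c + 2)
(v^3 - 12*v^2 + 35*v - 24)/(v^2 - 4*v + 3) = v - 8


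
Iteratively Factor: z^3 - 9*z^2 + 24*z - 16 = (z - 4)*(z^2 - 5*z + 4) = (z - 4)*(z - 1)*(z - 4)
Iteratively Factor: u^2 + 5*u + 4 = (u + 4)*(u + 1)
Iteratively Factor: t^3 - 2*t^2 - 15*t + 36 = (t - 3)*(t^2 + t - 12) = (t - 3)*(t + 4)*(t - 3)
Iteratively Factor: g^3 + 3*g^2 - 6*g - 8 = (g + 1)*(g^2 + 2*g - 8) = (g - 2)*(g + 1)*(g + 4)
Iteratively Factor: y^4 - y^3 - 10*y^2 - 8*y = (y)*(y^3 - y^2 - 10*y - 8) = y*(y + 1)*(y^2 - 2*y - 8) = y*(y + 1)*(y + 2)*(y - 4)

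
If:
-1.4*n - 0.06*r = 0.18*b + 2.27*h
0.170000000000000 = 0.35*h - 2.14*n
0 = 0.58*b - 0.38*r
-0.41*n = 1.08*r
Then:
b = 0.02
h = 0.04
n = -0.07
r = 0.03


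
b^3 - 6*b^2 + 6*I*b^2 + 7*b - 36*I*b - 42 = (b - 6)*(b - I)*(b + 7*I)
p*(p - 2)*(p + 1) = p^3 - p^2 - 2*p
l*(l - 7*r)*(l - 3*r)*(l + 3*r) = l^4 - 7*l^3*r - 9*l^2*r^2 + 63*l*r^3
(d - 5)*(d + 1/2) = d^2 - 9*d/2 - 5/2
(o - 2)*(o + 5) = o^2 + 3*o - 10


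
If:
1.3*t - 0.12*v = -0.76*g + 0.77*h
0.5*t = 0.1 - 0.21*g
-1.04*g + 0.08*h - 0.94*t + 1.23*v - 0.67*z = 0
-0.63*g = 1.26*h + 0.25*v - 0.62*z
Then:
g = 0.586015571329269*z - 0.429273113263153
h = 0.0303779723634058*z + 0.231981624158036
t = 0.380294707570524 - 0.246126539958293*z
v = 0.850135779538676*z - 0.0874191403333573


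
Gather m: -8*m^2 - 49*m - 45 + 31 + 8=-8*m^2 - 49*m - 6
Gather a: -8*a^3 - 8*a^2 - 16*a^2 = -8*a^3 - 24*a^2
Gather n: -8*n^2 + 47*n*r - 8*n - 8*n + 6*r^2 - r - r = -8*n^2 + n*(47*r - 16) + 6*r^2 - 2*r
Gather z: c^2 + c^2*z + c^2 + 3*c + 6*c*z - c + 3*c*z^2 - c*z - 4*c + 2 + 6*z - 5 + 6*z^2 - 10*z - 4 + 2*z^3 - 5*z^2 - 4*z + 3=2*c^2 - 2*c + 2*z^3 + z^2*(3*c + 1) + z*(c^2 + 5*c - 8) - 4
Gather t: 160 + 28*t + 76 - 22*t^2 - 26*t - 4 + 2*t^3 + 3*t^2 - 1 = 2*t^3 - 19*t^2 + 2*t + 231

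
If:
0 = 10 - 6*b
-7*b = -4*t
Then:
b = 5/3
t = 35/12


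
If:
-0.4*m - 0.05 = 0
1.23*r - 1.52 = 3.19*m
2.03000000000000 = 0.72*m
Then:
No Solution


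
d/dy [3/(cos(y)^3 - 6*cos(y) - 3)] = 9*(cos(y)^2 - 2)*sin(y)/(-cos(y)^3 + 6*cos(y) + 3)^2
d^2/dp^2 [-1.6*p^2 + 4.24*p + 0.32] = -3.20000000000000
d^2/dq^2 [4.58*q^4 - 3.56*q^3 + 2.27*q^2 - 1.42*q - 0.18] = 54.96*q^2 - 21.36*q + 4.54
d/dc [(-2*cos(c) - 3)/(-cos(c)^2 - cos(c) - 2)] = (6*cos(c) + cos(2*c))*sin(c)/(cos(c)^2 + cos(c) + 2)^2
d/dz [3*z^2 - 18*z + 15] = 6*z - 18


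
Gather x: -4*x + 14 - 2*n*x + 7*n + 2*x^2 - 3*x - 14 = 7*n + 2*x^2 + x*(-2*n - 7)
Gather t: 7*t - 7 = 7*t - 7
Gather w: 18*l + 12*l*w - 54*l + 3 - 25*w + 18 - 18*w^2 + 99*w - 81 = -36*l - 18*w^2 + w*(12*l + 74) - 60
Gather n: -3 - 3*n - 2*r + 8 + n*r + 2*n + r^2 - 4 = n*(r - 1) + r^2 - 2*r + 1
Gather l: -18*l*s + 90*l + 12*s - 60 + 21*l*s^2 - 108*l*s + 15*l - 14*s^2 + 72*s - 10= l*(21*s^2 - 126*s + 105) - 14*s^2 + 84*s - 70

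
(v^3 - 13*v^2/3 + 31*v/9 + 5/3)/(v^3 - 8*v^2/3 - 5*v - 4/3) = (v^2 - 14*v/3 + 5)/(v^2 - 3*v - 4)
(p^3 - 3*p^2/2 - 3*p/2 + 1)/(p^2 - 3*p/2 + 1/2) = (p^2 - p - 2)/(p - 1)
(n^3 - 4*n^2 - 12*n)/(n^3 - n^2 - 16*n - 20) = n*(n - 6)/(n^2 - 3*n - 10)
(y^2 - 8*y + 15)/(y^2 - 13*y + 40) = (y - 3)/(y - 8)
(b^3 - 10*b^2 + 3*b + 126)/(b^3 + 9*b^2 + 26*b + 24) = (b^2 - 13*b + 42)/(b^2 + 6*b + 8)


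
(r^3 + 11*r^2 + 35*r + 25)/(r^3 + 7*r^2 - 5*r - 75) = (r + 1)/(r - 3)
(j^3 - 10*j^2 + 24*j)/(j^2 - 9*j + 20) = j*(j - 6)/(j - 5)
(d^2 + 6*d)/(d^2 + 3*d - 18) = d/(d - 3)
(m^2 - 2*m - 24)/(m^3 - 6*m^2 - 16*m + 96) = 1/(m - 4)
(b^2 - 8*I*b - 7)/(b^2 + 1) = (b - 7*I)/(b + I)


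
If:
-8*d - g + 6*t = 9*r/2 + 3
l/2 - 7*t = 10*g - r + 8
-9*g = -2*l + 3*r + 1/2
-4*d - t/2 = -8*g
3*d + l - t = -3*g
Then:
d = 19553/11374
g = 6839/11374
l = -63088/5687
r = -53265/5687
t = -500/121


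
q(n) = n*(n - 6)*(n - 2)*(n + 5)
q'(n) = n*(n - 6)*(n - 2) + n*(n - 6)*(n + 5) + n*(n - 2)*(n + 5) + (n - 6)*(n - 2)*(n + 5) = 4*n^3 - 9*n^2 - 56*n + 60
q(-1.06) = -90.23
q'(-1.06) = 104.48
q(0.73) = 28.00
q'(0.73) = 15.88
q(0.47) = 21.75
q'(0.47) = 32.11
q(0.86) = 29.53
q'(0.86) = 7.73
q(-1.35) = -121.33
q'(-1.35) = 109.36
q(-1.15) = -99.72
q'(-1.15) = 106.41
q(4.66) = -160.45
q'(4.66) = 8.38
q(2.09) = -5.21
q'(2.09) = -59.84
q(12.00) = 12240.00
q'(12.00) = 5004.00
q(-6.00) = 576.00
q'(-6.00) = -792.00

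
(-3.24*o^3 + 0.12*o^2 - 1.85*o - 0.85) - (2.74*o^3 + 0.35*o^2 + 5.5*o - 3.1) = -5.98*o^3 - 0.23*o^2 - 7.35*o + 2.25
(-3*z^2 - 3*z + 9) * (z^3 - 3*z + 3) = -3*z^5 - 3*z^4 + 18*z^3 - 36*z + 27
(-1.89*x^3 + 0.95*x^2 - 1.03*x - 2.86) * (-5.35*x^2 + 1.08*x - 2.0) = 10.1115*x^5 - 7.1237*x^4 + 10.3165*x^3 + 12.2886*x^2 - 1.0288*x + 5.72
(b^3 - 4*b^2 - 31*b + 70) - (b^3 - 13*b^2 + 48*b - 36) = 9*b^2 - 79*b + 106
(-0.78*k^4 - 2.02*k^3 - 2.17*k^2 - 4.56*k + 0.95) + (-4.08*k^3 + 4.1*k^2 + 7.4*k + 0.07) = -0.78*k^4 - 6.1*k^3 + 1.93*k^2 + 2.84*k + 1.02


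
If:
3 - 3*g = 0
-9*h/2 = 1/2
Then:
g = 1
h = -1/9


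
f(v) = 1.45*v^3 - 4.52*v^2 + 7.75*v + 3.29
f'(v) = 4.35*v^2 - 9.04*v + 7.75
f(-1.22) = -15.53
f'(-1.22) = 25.25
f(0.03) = 3.52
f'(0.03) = 7.48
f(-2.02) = -42.76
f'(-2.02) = 43.76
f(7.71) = 458.91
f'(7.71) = 196.63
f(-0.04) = 2.97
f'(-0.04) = 8.12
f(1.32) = 8.98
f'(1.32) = 3.40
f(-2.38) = -60.31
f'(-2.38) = 53.91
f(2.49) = 16.95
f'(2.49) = 12.21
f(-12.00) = -3246.19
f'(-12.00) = 742.63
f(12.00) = 1951.01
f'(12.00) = 525.67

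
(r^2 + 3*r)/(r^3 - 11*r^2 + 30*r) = (r + 3)/(r^2 - 11*r + 30)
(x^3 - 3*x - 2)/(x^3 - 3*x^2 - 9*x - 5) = (x - 2)/(x - 5)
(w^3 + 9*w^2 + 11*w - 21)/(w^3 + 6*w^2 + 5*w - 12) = (w + 7)/(w + 4)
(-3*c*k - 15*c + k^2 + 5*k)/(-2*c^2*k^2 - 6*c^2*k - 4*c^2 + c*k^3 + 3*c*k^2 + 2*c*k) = (3*c*k + 15*c - k^2 - 5*k)/(c*(2*c*k^2 + 6*c*k + 4*c - k^3 - 3*k^2 - 2*k))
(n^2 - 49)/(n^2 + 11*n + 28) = (n - 7)/(n + 4)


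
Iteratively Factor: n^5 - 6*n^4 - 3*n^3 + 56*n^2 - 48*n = (n - 1)*(n^4 - 5*n^3 - 8*n^2 + 48*n) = (n - 1)*(n + 3)*(n^3 - 8*n^2 + 16*n) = (n - 4)*(n - 1)*(n + 3)*(n^2 - 4*n) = (n - 4)^2*(n - 1)*(n + 3)*(n)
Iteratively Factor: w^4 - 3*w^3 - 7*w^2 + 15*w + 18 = (w + 2)*(w^3 - 5*w^2 + 3*w + 9) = (w - 3)*(w + 2)*(w^2 - 2*w - 3) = (w - 3)^2*(w + 2)*(w + 1)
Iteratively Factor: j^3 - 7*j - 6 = (j - 3)*(j^2 + 3*j + 2) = (j - 3)*(j + 2)*(j + 1)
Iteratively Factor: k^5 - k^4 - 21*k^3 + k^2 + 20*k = (k - 1)*(k^4 - 21*k^2 - 20*k) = (k - 5)*(k - 1)*(k^3 + 5*k^2 + 4*k) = (k - 5)*(k - 1)*(k + 4)*(k^2 + k) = (k - 5)*(k - 1)*(k + 1)*(k + 4)*(k)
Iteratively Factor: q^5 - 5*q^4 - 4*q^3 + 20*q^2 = (q - 2)*(q^4 - 3*q^3 - 10*q^2) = q*(q - 2)*(q^3 - 3*q^2 - 10*q) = q^2*(q - 2)*(q^2 - 3*q - 10) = q^2*(q - 5)*(q - 2)*(q + 2)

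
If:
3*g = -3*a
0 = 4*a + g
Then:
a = 0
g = 0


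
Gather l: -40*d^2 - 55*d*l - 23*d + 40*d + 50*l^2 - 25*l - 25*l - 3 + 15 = -40*d^2 + 17*d + 50*l^2 + l*(-55*d - 50) + 12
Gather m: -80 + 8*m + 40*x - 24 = 8*m + 40*x - 104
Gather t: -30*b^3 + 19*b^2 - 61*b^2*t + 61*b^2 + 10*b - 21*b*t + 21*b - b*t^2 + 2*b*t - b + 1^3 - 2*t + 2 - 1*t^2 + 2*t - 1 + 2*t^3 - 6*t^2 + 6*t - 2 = -30*b^3 + 80*b^2 + 30*b + 2*t^3 + t^2*(-b - 7) + t*(-61*b^2 - 19*b + 6)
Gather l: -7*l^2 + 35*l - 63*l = -7*l^2 - 28*l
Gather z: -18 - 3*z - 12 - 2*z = -5*z - 30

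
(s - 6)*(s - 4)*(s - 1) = s^3 - 11*s^2 + 34*s - 24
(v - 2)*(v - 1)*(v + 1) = v^3 - 2*v^2 - v + 2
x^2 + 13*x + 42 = (x + 6)*(x + 7)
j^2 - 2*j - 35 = (j - 7)*(j + 5)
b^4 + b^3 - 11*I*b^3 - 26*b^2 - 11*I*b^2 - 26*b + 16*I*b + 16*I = (b - 8*I)*(b - 2*I)*(-I*b - I)*(I*b + 1)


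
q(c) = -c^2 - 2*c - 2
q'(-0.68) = -0.64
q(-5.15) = -18.22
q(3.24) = -18.98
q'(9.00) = -20.00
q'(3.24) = -8.48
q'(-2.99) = 3.98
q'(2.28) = -6.56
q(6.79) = -61.68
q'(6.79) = -15.58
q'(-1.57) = 1.14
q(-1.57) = -1.32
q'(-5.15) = 8.30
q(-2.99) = -4.96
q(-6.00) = -26.00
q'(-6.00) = 10.00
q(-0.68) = -1.10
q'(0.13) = -2.26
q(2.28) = -11.76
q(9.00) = -101.00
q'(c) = -2*c - 2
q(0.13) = -2.28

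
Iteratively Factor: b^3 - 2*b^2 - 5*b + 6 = (b + 2)*(b^2 - 4*b + 3) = (b - 1)*(b + 2)*(b - 3)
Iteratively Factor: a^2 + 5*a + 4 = (a + 4)*(a + 1)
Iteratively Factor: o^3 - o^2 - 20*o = (o - 5)*(o^2 + 4*o) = o*(o - 5)*(o + 4)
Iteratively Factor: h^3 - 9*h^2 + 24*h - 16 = (h - 4)*(h^2 - 5*h + 4) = (h - 4)*(h - 1)*(h - 4)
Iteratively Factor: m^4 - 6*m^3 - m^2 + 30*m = (m + 2)*(m^3 - 8*m^2 + 15*m) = (m - 5)*(m + 2)*(m^2 - 3*m) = m*(m - 5)*(m + 2)*(m - 3)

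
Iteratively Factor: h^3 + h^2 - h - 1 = (h + 1)*(h^2 - 1) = (h - 1)*(h + 1)*(h + 1)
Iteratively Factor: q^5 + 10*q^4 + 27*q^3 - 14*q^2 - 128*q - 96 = (q - 2)*(q^4 + 12*q^3 + 51*q^2 + 88*q + 48) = (q - 2)*(q + 4)*(q^3 + 8*q^2 + 19*q + 12) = (q - 2)*(q + 4)^2*(q^2 + 4*q + 3) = (q - 2)*(q + 1)*(q + 4)^2*(q + 3)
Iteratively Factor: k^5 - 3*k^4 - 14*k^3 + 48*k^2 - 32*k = (k)*(k^4 - 3*k^3 - 14*k^2 + 48*k - 32) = k*(k - 2)*(k^3 - k^2 - 16*k + 16) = k*(k - 4)*(k - 2)*(k^2 + 3*k - 4) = k*(k - 4)*(k - 2)*(k + 4)*(k - 1)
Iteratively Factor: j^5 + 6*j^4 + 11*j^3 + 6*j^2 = (j + 2)*(j^4 + 4*j^3 + 3*j^2) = (j + 2)*(j + 3)*(j^3 + j^2) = j*(j + 2)*(j + 3)*(j^2 + j) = j^2*(j + 2)*(j + 3)*(j + 1)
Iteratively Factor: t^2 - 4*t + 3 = (t - 1)*(t - 3)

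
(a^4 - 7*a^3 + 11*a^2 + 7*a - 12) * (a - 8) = a^5 - 15*a^4 + 67*a^3 - 81*a^2 - 68*a + 96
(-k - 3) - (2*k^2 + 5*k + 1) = -2*k^2 - 6*k - 4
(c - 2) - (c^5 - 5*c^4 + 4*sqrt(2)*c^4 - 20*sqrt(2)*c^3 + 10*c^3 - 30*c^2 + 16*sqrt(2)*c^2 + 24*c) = -c^5 - 4*sqrt(2)*c^4 + 5*c^4 - 10*c^3 + 20*sqrt(2)*c^3 - 16*sqrt(2)*c^2 + 30*c^2 - 23*c - 2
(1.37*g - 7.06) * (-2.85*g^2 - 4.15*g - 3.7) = -3.9045*g^3 + 14.4355*g^2 + 24.23*g + 26.122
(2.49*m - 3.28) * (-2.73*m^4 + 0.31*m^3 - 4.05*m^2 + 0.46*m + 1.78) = -6.7977*m^5 + 9.7263*m^4 - 11.1013*m^3 + 14.4294*m^2 + 2.9234*m - 5.8384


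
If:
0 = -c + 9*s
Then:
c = 9*s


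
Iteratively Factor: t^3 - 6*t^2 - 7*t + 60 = (t + 3)*(t^2 - 9*t + 20) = (t - 4)*(t + 3)*(t - 5)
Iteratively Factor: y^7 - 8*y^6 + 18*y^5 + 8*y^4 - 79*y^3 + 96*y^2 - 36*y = (y - 1)*(y^6 - 7*y^5 + 11*y^4 + 19*y^3 - 60*y^2 + 36*y) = (y - 2)*(y - 1)*(y^5 - 5*y^4 + y^3 + 21*y^2 - 18*y) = (y - 3)*(y - 2)*(y - 1)*(y^4 - 2*y^3 - 5*y^2 + 6*y) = (y - 3)*(y - 2)*(y - 1)*(y + 2)*(y^3 - 4*y^2 + 3*y) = (y - 3)*(y - 2)*(y - 1)^2*(y + 2)*(y^2 - 3*y) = y*(y - 3)*(y - 2)*(y - 1)^2*(y + 2)*(y - 3)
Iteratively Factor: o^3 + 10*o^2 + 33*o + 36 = (o + 3)*(o^2 + 7*o + 12) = (o + 3)*(o + 4)*(o + 3)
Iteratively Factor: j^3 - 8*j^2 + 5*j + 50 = (j + 2)*(j^2 - 10*j + 25) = (j - 5)*(j + 2)*(j - 5)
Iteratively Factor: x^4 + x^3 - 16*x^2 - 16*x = (x + 4)*(x^3 - 3*x^2 - 4*x) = x*(x + 4)*(x^2 - 3*x - 4) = x*(x - 4)*(x + 4)*(x + 1)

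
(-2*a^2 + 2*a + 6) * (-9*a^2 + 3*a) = 18*a^4 - 24*a^3 - 48*a^2 + 18*a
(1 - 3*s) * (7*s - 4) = -21*s^2 + 19*s - 4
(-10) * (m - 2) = 20 - 10*m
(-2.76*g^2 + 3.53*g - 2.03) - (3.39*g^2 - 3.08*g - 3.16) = -6.15*g^2 + 6.61*g + 1.13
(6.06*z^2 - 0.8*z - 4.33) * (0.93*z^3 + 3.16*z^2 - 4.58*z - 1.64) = 5.6358*z^5 + 18.4056*z^4 - 34.3097*z^3 - 19.9572*z^2 + 21.1434*z + 7.1012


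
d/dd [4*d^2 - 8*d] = 8*d - 8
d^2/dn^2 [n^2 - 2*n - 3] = 2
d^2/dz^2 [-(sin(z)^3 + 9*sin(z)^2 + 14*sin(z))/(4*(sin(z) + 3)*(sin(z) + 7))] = (sin(z)^4 + 9*sin(z)^3 + 30*sin(z)^2 + 18*sin(z) - 6)/(4*(sin(z) + 3)^3)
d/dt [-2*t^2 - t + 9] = -4*t - 1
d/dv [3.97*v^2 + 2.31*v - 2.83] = 7.94*v + 2.31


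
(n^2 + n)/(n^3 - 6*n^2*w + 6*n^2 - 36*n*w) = (n + 1)/(n^2 - 6*n*w + 6*n - 36*w)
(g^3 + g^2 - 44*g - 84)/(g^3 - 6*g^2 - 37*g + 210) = (g + 2)/(g - 5)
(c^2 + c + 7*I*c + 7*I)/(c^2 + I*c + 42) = (c + 1)/(c - 6*I)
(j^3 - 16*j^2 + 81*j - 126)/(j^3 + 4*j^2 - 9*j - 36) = (j^2 - 13*j + 42)/(j^2 + 7*j + 12)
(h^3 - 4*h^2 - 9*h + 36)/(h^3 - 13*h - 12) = (h - 3)/(h + 1)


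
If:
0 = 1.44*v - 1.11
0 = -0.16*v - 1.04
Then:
No Solution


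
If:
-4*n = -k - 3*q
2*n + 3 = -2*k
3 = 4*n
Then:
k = -9/4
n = 3/4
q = 7/4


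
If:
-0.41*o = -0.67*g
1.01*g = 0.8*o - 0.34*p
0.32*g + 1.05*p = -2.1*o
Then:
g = 0.00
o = 0.00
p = 0.00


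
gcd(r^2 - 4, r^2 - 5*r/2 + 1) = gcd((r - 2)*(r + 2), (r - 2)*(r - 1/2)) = r - 2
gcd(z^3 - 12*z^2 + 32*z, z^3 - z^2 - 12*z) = z^2 - 4*z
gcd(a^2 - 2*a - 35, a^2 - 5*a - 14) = a - 7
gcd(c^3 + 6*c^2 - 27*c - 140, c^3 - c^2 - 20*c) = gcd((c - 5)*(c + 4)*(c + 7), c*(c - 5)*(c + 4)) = c^2 - c - 20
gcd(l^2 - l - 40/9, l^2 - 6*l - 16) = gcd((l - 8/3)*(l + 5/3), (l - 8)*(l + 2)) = 1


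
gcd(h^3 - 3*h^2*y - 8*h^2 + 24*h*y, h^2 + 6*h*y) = h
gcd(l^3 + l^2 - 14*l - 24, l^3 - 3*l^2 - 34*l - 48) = l^2 + 5*l + 6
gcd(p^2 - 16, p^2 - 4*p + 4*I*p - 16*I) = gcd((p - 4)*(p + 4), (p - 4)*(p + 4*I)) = p - 4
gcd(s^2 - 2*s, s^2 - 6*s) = s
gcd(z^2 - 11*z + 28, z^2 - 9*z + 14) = z - 7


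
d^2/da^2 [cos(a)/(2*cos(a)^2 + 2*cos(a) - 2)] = ((1 - cos(a)^2)^2 - cos(a)^5 - 4*cos(a)^3 + cos(a)^2 + 5*cos(a) + 1)/(2*(cos(a)^2 + cos(a) - 1)^3)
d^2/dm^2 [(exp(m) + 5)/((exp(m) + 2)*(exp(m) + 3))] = (exp(4*m) + 15*exp(3*m) + 39*exp(2*m) - 25*exp(m) - 114)*exp(m)/(exp(6*m) + 15*exp(5*m) + 93*exp(4*m) + 305*exp(3*m) + 558*exp(2*m) + 540*exp(m) + 216)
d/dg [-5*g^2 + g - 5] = 1 - 10*g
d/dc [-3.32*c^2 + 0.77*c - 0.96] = 0.77 - 6.64*c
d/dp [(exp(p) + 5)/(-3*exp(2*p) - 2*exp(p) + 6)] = (3*exp(2*p) + 30*exp(p) + 16)*exp(p)/(9*exp(4*p) + 12*exp(3*p) - 32*exp(2*p) - 24*exp(p) + 36)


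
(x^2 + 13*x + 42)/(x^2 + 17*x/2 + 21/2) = 2*(x + 6)/(2*x + 3)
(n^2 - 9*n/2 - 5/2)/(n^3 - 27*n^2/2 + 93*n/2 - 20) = (2*n + 1)/(2*n^2 - 17*n + 8)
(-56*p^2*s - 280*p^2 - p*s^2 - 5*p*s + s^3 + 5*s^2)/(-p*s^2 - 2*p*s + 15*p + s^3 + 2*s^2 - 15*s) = (56*p^2 + p*s - s^2)/(p*s - 3*p - s^2 + 3*s)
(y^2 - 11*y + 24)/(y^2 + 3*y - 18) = (y - 8)/(y + 6)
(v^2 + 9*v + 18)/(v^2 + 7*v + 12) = (v + 6)/(v + 4)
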